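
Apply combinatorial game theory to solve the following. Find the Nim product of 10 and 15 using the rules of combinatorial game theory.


Nim multiplication is bilinear over XOR: (u XOR v) * w = (u*w) XOR (v*w).
So we split each operand into its bit components and XOR the pairwise Nim products.
10 = 2 + 8 (as XOR of powers of 2).
15 = 1 + 2 + 4 + 8 (as XOR of powers of 2).
Using the standard Nim-product table on single bits:
  2*2 = 3,   2*4 = 8,   2*8 = 12,
  4*4 = 6,   4*8 = 11,  8*8 = 13,
and  1*x = x (identity), k*l = l*k (commutative).
Pairwise Nim products:
  2 * 1 = 2
  2 * 2 = 3
  2 * 4 = 8
  2 * 8 = 12
  8 * 1 = 8
  8 * 2 = 12
  8 * 4 = 11
  8 * 8 = 13
XOR them: 2 XOR 3 XOR 8 XOR 12 XOR 8 XOR 12 XOR 11 XOR 13 = 7.
Result: 10 * 15 = 7 (in Nim).

7


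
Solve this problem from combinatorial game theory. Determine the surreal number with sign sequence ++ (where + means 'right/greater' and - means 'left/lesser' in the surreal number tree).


Sign expansion: ++
Rule: track bounds (lo, hi), initially (-inf, +inf). On '+', the current value becomes lo and we move to the simplest number in (value, hi): value + 1 if hi = +inf, otherwise the midpoint (value + hi)/2. On '-', the current value becomes hi and we move to value - 1 if lo = -inf, otherwise the midpoint (lo + value)/2.
Start at 0.
Step 1: sign = +, move right. Bounds: (0, +inf). Value = 1
Step 2: sign = +, move right. Bounds: (1, +inf). Value = 2
The surreal number with sign expansion ++ is 2.

2


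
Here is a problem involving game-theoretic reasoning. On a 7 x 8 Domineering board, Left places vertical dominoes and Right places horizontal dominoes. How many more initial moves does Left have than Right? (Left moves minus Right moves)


Board is 7 x 8 (rows x cols).
Left (vertical) placements: (rows-1) * cols = 6 * 8 = 48
Right (horizontal) placements: rows * (cols-1) = 7 * 7 = 49
Advantage = Left - Right = 48 - 49 = -1

-1


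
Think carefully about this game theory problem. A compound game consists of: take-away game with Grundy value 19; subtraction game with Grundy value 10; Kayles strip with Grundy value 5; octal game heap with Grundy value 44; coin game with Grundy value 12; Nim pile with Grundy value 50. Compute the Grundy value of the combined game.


By the Sprague-Grundy theorem, the Grundy value of a sum of games is the XOR of individual Grundy values.
take-away game: Grundy value = 19. Running XOR: 0 XOR 19 = 19
subtraction game: Grundy value = 10. Running XOR: 19 XOR 10 = 25
Kayles strip: Grundy value = 5. Running XOR: 25 XOR 5 = 28
octal game heap: Grundy value = 44. Running XOR: 28 XOR 44 = 48
coin game: Grundy value = 12. Running XOR: 48 XOR 12 = 60
Nim pile: Grundy value = 50. Running XOR: 60 XOR 50 = 14
The combined Grundy value is 14.

14


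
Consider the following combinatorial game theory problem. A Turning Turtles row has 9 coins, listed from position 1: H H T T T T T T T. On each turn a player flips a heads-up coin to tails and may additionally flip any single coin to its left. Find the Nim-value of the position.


Coins: H H T T T T T T T
Key fact: a single head at position k behaves exactly like a Nim heap of size k (turning it to T and optionally flipping a coin at j < k corresponds to moving the heap from k to j, or to 0), and heads combine as a disjunctive sum (two heads at the same place would cancel, matching j XOR j = 0). So the Nim-value is the XOR of the 1-indexed positions of the heads.
Face-up positions (1-indexed): [1, 2]
XOR 0 with 1: 0 XOR 1 = 1
XOR 1 with 2: 1 XOR 2 = 3
Nim-value = 3

3


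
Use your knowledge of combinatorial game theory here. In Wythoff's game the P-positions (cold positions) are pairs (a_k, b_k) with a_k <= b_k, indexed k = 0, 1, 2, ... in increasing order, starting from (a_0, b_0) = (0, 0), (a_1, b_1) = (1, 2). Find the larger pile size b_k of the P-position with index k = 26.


By Wythoff's theorem, a_k = floor(k * phi) and b_k = floor(k * phi^2) = a_k + k, where phi = (1 + sqrt(5))/2 is the golden ratio.
phi = (1 + sqrt(5))/2 = 1.618034
phi^2 = phi + 1 = 2.618034
k = 26
k * phi^2 = 26 * 2.618034 = 68.068884
b_26 = floor(k * phi^2) = 68 (check: a_26 + k = 42 + 26 = 68)

68


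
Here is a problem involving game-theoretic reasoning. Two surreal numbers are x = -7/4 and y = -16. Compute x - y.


x = -7/4, y = -16
Converting to common denominator: 4
x = -7/4, y = -64/4
x - y = -7/4 - -16 = 57/4

57/4


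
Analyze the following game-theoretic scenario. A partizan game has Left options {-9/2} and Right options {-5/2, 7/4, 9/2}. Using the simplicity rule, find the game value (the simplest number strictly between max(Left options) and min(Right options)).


Left options: {-9/2}, max = -9/2
Right options: {-5/2, 7/4, 9/2}, min = -5/2
All options are numbers and max(Left) < min(Right), so by the simplicity theorem the value is the simplest (earliest-born) number strictly between -9/2 and -5/2.
Integers -4 through -3 all lie strictly between -9/2 and -5/2.
Among integers, the simplest (lowest birthday = smallest |n|; 0 is born on day 0, +-n on day n) is -3.
No non-integer in the interval can be simpler: if x is a non-integer in the interval, then floor(x) or ceil(x) also lies in the interval (the interval contains an integer), and both are proper prefixes of x's sign expansion, i.e. born earlier. So the game value is -3.
Game value = -3

-3


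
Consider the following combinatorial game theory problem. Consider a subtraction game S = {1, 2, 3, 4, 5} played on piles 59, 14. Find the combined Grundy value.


Subtraction set: {1, 2, 3, 4, 5}
For this subtraction set, G(n) = n mod 6 (period = max + 1 = 6).
Pile 1 (size 59): G(59) = 59 mod 6 = 5
Pile 2 (size 14): G(14) = 14 mod 6 = 2
Total Grundy value = XOR of all: 5 XOR 2 = 7

7


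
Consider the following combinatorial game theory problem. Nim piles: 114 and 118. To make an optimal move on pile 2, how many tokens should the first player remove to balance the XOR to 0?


Piles: 114 and 118
Current XOR: 114 XOR 118 = 4 (non-zero, so this is an N-position).
To make the XOR zero, we need to find a move that balances the piles.
For pile 2 (size 118): target = 118 XOR 4 = 114
We reduce pile 2 from 118 to 114.
Tokens removed: 118 - 114 = 4
Verification: 114 XOR 114 = 0

4


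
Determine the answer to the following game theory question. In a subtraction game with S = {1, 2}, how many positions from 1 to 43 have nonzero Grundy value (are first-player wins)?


Subtraction set S = {1, 2}, so G(n) = n mod 3.
G(n) = 0 when n is a multiple of 3.
Multiples of 3 in [1, 43]: 14
N-positions (nonzero Grundy) = 43 - 14 = 29

29


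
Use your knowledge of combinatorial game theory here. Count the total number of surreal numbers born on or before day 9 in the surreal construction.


Day 0: {|} = 0 is born. Count = 1.
Day n: the number of surreal numbers born by day n is 2^(n+1) - 1.
By day 0: 2^1 - 1 = 1
By day 1: 2^2 - 1 = 3
By day 2: 2^3 - 1 = 7
By day 3: 2^4 - 1 = 15
By day 4: 2^5 - 1 = 31
By day 5: 2^6 - 1 = 63
By day 6: 2^7 - 1 = 127
By day 7: 2^8 - 1 = 255
By day 8: 2^9 - 1 = 511
By day 9: 2^10 - 1 = 1023
By day 9: 1023 surreal numbers.

1023


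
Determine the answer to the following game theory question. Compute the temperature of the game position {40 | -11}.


The game is {40 | -11}, a switch {a | b} with numbers a > b.
Cooling {a | b} by t gives {a - t | b + t}, which stops being hot when a - t = b + t, i.e. at t = (a - b)/2. So the temperature of a switch is (a - b)/2.
Temperature = (Left option - Right option) / 2
= (40 - (-11)) / 2
= 51 / 2
= 51/2

51/2


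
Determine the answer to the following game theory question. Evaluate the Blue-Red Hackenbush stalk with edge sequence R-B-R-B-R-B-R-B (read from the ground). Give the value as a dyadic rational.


Edges (from ground): R-B-R-B-R-B-R-B
By Berlekamp's sign-expansion rule, a Blue-Red Hackenbush stalk has the value of the surreal number whose sign sequence is the edge sequence with B -> + and R -> -.
Sign sequence: -+-+-+-+
Trace the sign expansion in the surreal number tree, starting from 0:
Edge 1: R (sign -) -> bounds (-inf, 0), value = -1
Edge 2: B (sign +) -> bounds (-1, 0), value = -1/2
Edge 3: R (sign -) -> bounds (-1, -1/2), value = -3/4
Edge 4: B (sign +) -> bounds (-3/4, -1/2), value = -5/8
Edge 5: R (sign -) -> bounds (-3/4, -5/8), value = -11/16
Edge 6: B (sign +) -> bounds (-11/16, -5/8), value = -21/32
Edge 7: R (sign -) -> bounds (-11/16, -21/32), value = -43/64
Edge 8: B (sign +) -> bounds (-43/64, -21/32), value = -85/128
Game value = -85/128

-85/128


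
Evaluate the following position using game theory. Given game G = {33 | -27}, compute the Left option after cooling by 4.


Original game: {33 | -27} (a switch {a | b} with a > b).
Cooling by t (for t below the temperature (a - b)/2 = 30) taxes each move by t: {a | b} cooled by t is {a - t | b + t}.
Cooling amount: t = 4
Cooled Left option: 33 - 4 = 29
Cooled Right option: -27 + 4 = -23
Cooled game: {29 | -23}
Left option = 29

29


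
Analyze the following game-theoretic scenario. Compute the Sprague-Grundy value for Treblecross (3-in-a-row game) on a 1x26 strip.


Treblecross: place X on empty cells; 3-in-a-row wins.
Playing within two cells of an existing X lets the opponent win at once, so sensible play treats the cells i-2..i+2 around each X as dead. The player left with no safe cell loses, so this is a normal-play take-away game on strips of safe cells.
Placing X at cell i (0-indexed) of a strip of k safe cells leaves independent strips of sizes max(0, i-2) and max(0, k-i-3). Hence G(k) = mex{ G(max(0,i-2)) XOR G(max(0,k-i-3)) : 0 <= i < k }, with G(0) = 0.
G(1): splits (0,0):0^0=0 -> mex({0}) = 1
G(2): splits (0,0):0^0=0 -> mex({0}) = 1
G(3): splits (0,0):0^0=0 -> mex({0}) = 1
G(4): splits (0,1):0^1=1 (0,0):0^0=0 -> mex({0, 1}) = 2
G(5): splits (0,2):0^1=1 (0,1):0^1=1 (0,0):0^0=0 -> mex({0, 1}) = 2
G(6) = mex({1}) = 0
G(7) = mex({0, 1, 2}) = 3
G(8) = mex({0, 1, 2}) = 3
G(9) = mex({0, 2}) = 1
G(10) = mex({0, 2, 3}) = 1
G(11) = mex({0, 3}) = 1
G(12) = mex({1, 3}) = 0
G(13) = mex({0, 1, 2, 3}) = 4
G(14) = mex({0, 1, 2}) = 3
G(15) = mex({0, 1, 2}) = 3
G(16) = mex({0, 1, 2, 4}) = 3
G(17) = mex({0, 1, 3, 4}) = 2
G(18) = mex({0, 1, 3, 4}) = 2
G(19) = mex({0, 1, 3, 5}) = 2
G(20) = mex({0, 1, 2, 3, 5}) = 4
G(21) = mex({0, 1, 2, 3, 5}) = 4
G(22) = mex({1, 2, 6}) = 0
G(23) = mex({0, 1, 2, 3, 4, 6}) = 5
G(24) = mex({0, 1, 2, 3, 4}) = 5
G(25) = mex({0, 1, 3, 4, 7}) = 2
G(26) = mex({0, 1, 3, 4, 5, 7}) = 2
Therefore G(26) = 2.

2


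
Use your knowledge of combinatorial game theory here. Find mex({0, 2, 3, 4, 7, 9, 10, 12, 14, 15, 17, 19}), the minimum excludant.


Set = {0, 2, 3, 4, 7, 9, 10, 12, 14, 15, 17, 19}
0 is in the set.
1 is NOT in the set. This is the mex.
mex = 1

1


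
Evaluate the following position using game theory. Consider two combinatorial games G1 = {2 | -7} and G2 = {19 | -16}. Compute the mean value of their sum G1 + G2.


G1 = {2 | -7}, G2 = {19 | -16}
Each is a switch {a | b} with numbers a > b; its mean value is (a + b)/2, and mean value is additive over game sums: m(G1 + G2) = m(G1) + m(G2).
Mean of G1 = (2 + (-7))/2 = -5/2 = -5/2
Mean of G2 = (19 + (-16))/2 = 3/2 = 3/2
Mean of G1 + G2 = -5/2 + 3/2 = -1

-1


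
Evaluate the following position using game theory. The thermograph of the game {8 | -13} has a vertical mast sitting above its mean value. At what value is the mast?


Game = {8 | -13}, a switch {a | b} with numbers a > b.
Its thermograph has left wall a - t and right wall b + t, which meet at t = (a - b)/2, where both equal (a + b)/2. So the mast (mean value) is at (a + b)/2.
Mean = (8 + (-13))/2 = -5/2 = -5/2

-5/2


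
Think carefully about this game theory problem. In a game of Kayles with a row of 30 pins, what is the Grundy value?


Kayles: a move removes 1 or 2 adjacent pins from a contiguous row.
Removing pins from a row of k leaves two independent rows (a, b) with a + b = k - 1 (one pin) or a + b = k - 2 (two pins); an end removal gives a = 0.
By Sprague-Grundy, G(k) = mex{ G(a) XOR G(b) } over all these splits. G(0) = 0.
G(1): splits (0,0):0^0=0 -> mex({0}) = 1
G(2): splits (0,1):0^1=1 (0,0):0^0=0 -> mex({0, 1}) = 2
G(3): splits (0,2):0^2=2 (1,1):1^1=0 (0,1):0^1=1 -> mex({0, 1, 2}) = 3
G(4): splits (0,3):0^3=3 (1,2):1^2=3 (0,2):0^2=2 (1,1):1^1=0 -> mex({0, 2, 3}) = 1
G(5): splits (0,4):0^1=1 (1,3):1^3=2 (2,2):2^2=0 (0,3):0^3=3 (1,2):1^2=3 -> mex({0, 1, 2, 3}) = 4
G(6) = mex({0, 1, 2, 4}) = 3
G(7) = mex({0, 1, 3, 4, 5}) = 2
G(8) = mex({0, 2, 3, 5, 6}) = 1
G(9) = mex({0, 1, 2, 3, 6, 7}) = 4
G(10) = mex({0, 1, 3, 4, 5, 7}) = 2
G(11) = mex({0, 1, 2, 3, 4, 5}) = 6
G(12) = mex({0, 1, 2, 3, 5, 6, 7}) = 4
G(13) = mex({0, 2, 3, 4, 6, 7}) = 1
G(14) = mex({0, 1, 4, 5, 6, 7}) = 2
G(15) = mex({0, 1, 2, 3, 4, 5, 6}) = 7
G(16) = mex({0, 2, 3, 5, 6, 7}) = 1
G(17) = mex({0, 1, 2, 3, 5, 6, 7}) = 4
G(18) = mex({0, 1, 2, 4, 5, 6}) = 3
G(19) = mex({0, 1, 3, 4, 5, 7}) = 2
G(20) = mex({0, 2, 3, 4, 5, 6, 7}) = 1
G(21) = mex({0, 1, 2, 3, 5, 6, 7}) = 4
G(22) = mex({0, 1, 2, 3, 4, 5, 7}) = 6
G(23) = mex({0, 1, 2, 3, 4, 5, 6}) = 7
G(24) = mex({0, 1, 2, 3, 5, 6, 7}) = 4
G(25) = mex({0, 2, 3, 4, 6, 7}) = 1
G(26) = mex({0, 1, 3, 4, 5, 6, 7}) = 2
G(27) = mex({0, 1, 2, 3, 4, 5, 6, 7}) = 8
G(28) = mex({0, 1, 2, 3, 4, 6, 7, 8}) = 5
G(29) = mex({0, 1, 2, 3, 5, 6, 7, 8, 9}) = 4
G(30) = mex({0, 1, 2, 3, 4, 5, 6, 9, 10}) = 7
Therefore G(30) = 7.

7


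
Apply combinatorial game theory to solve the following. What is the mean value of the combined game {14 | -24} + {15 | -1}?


G1 = {14 | -24}, G2 = {15 | -1}
Each is a switch {a | b} with numbers a > b; its mean value is (a + b)/2, and mean value is additive over game sums: m(G1 + G2) = m(G1) + m(G2).
Mean of G1 = (14 + (-24))/2 = -10/2 = -5
Mean of G2 = (15 + (-1))/2 = 14/2 = 7
Mean of G1 + G2 = -5 + 7 = 2

2


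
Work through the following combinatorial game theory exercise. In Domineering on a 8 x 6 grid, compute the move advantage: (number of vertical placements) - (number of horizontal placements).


Board is 8 x 6 (rows x cols).
Left (vertical) placements: (rows-1) * cols = 7 * 6 = 42
Right (horizontal) placements: rows * (cols-1) = 8 * 5 = 40
Advantage = Left - Right = 42 - 40 = 2

2


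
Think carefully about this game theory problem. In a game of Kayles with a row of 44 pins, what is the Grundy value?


Kayles: a move removes 1 or 2 adjacent pins from a contiguous row.
Removing pins from a row of k leaves two independent rows (a, b) with a + b = k - 1 (one pin) or a + b = k - 2 (two pins); an end removal gives a = 0.
By Sprague-Grundy, G(k) = mex{ G(a) XOR G(b) } over all these splits. G(0) = 0.
G(1): splits (0,0):0^0=0 -> mex({0}) = 1
G(2): splits (0,1):0^1=1 (0,0):0^0=0 -> mex({0, 1}) = 2
G(3): splits (0,2):0^2=2 (1,1):1^1=0 (0,1):0^1=1 -> mex({0, 1, 2}) = 3
G(4): splits (0,3):0^3=3 (1,2):1^2=3 (0,2):0^2=2 (1,1):1^1=0 -> mex({0, 2, 3}) = 1
G(5): splits (0,4):0^1=1 (1,3):1^3=2 (2,2):2^2=0 (0,3):0^3=3 (1,2):1^2=3 -> mex({0, 1, 2, 3}) = 4
G(6) = mex({0, 1, 2, 4}) = 3
G(7) = mex({0, 1, 3, 4, 5}) = 2
G(8) = mex({0, 2, 3, 5, 6}) = 1
G(9) = mex({0, 1, 2, 3, 6, 7}) = 4
G(10) = mex({0, 1, 3, 4, 5, 7}) = 2
G(11) = mex({0, 1, 2, 3, 4, 5}) = 6
G(12) = mex({0, 1, 2, 3, 5, 6, 7}) = 4
G(13) = mex({0, 2, 3, 4, 6, 7}) = 1
G(14) = mex({0, 1, 4, 5, 6, 7}) = 2
G(15) = mex({0, 1, 2, 3, 4, 5, 6}) = 7
G(16) = mex({0, 2, 3, 5, 6, 7}) = 1
G(17) = mex({0, 1, 2, 3, 5, 6, 7}) = 4
G(18) = mex({0, 1, 2, 4, 5, 6}) = 3
G(19) = mex({0, 1, 3, 4, 5, 7}) = 2
G(20) = mex({0, 2, 3, 4, 5, 6, 7}) = 1
G(21) = mex({0, 1, 2, 3, 5, 6, 7}) = 4
G(22) = mex({0, 1, 2, 3, 4, 5, 7}) = 6
G(23) = mex({0, 1, 2, 3, 4, 5, 6}) = 7
G(24) = mex({0, 1, 2, 3, 5, 6, 7}) = 4
G(25) = mex({0, 2, 3, 4, 6, 7}) = 1
G(26) = mex({0, 1, 3, 4, 5, 6, 7}) = 2
G(27) = mex({0, 1, 2, 3, 4, 5, 6, 7}) = 8
G(28) = mex({0, 1, 2, 3, 4, 6, 7, 8}) = 5
G(29) = mex({0, 1, 2, 3, 5, 6, 7, 8, 9}) = 4
G(30) = mex({0, 1, 2, 3, 4, 5, 6, 9, 10}) = 7
G(31) = mex({0, 1, 3, 4, 5, 7, 10, 11}) = 2
G(32) = mex({0, 2, 3, 4, 5, 6, 7, 9, 11}) = 1
G(33) = mex({0, 1, 2, 3, 4, 5, 6, 7, 9, 12}) = 8
G(34) = mex({0, 1, 2, 3, 4, 5, 7, 8, 11, 12}) = 6
G(35) = mex({0, 1, 2, 3, 4, 5, 6, 8, 9, 10, 11}) = 7
G(36) = mex({0, 1, 2, 3, 5, 6, 7, 9, 10}) = 4
G(37) = mex({0, 2, 3, 4, 6, 7, 9, 10, 11, 12}) = 1
G(38) = mex({0, 1, 3, 4, 5, 6, 7, 9, 10, 11, 12}) = 2
G(39) = mex({0, 1, 2, 4, 5, 6, 7, 9, 10, 12, 14}) = 3
G(40) = mex({0, 2, 3, 4, 6, 7, 11, 12, 14}) = 1
G(41) = mex({0, 1, 2, 3, 5, 6, 7, 9, 10, 11, 12}) = 4
G(42) = mex({0, 1, 2, 3, 4, 5, 6, 9, 10}) = 7
G(43) = mex({0, 1, 3, 4, 5, 7, 9, 10, 12, 15}) = 2
G(44) = mex({0, 2, 3, 4, 5, 6, 7, 9, 10, 12, 15}) = 1
Therefore G(44) = 1.

1


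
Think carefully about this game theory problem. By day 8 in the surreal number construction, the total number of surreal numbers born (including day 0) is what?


Day 0: {|} = 0 is born. Count = 1.
Day n: the number of surreal numbers born by day n is 2^(n+1) - 1.
By day 0: 2^1 - 1 = 1
By day 1: 2^2 - 1 = 3
By day 2: 2^3 - 1 = 7
By day 3: 2^4 - 1 = 15
By day 4: 2^5 - 1 = 31
By day 5: 2^6 - 1 = 63
By day 6: 2^7 - 1 = 127
By day 7: 2^8 - 1 = 255
By day 8: 2^9 - 1 = 511
By day 8: 511 surreal numbers.

511


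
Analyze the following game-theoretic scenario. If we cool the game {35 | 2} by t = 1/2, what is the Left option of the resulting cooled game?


Original game: {35 | 2} (a switch {a | b} with a > b).
Cooling by t (for t below the temperature (a - b)/2 = 33/2) taxes each move by t: {a | b} cooled by t is {a - t | b + t}.
Cooling amount: t = 1/2
Cooled Left option: 35 - 1/2 = 69/2
Cooled Right option: 2 + 1/2 = 5/2
Cooled game: {69/2 | 5/2}
Left option = 69/2

69/2


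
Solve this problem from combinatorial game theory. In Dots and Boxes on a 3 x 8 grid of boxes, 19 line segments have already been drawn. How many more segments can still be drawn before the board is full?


Grid: 3 x 8 boxes, i.e. 4 rows and 9 columns of dots.
Horizontal edges: (rows + 1) * cols = 4 * 8 = 32
Vertical edges: rows * (cols + 1) = 3 * 9 = 27
Total edges: 32 + 27 = 59
Edges drawn: 19
Remaining: 59 - 19 = 40

40


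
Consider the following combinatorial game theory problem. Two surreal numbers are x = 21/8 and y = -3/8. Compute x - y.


x = 21/8, y = -3/8
Converting to common denominator: 8
x = 21/8, y = -3/8
x - y = 21/8 - -3/8 = 3

3


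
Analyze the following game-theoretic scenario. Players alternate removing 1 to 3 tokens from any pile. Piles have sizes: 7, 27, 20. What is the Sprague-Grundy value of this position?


Subtraction set: {1, 2, 3}
For this subtraction set, G(n) = n mod 4 (period = max + 1 = 4).
Pile 1 (size 7): G(7) = 7 mod 4 = 3
Pile 2 (size 27): G(27) = 27 mod 4 = 3
Pile 3 (size 20): G(20) = 20 mod 4 = 0
Total Grundy value = XOR of all: 3 XOR 3 XOR 0 = 0

0


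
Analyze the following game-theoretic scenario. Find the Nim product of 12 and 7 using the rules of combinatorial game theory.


Nim multiplication is bilinear over XOR: (u XOR v) * w = (u*w) XOR (v*w).
So we split each operand into its bit components and XOR the pairwise Nim products.
12 = 4 + 8 (as XOR of powers of 2).
7 = 1 + 2 + 4 (as XOR of powers of 2).
Using the standard Nim-product table on single bits:
  2*2 = 3,   2*4 = 8,   2*8 = 12,
  4*4 = 6,   4*8 = 11,  8*8 = 13,
and  1*x = x (identity), k*l = l*k (commutative).
Pairwise Nim products:
  4 * 1 = 4
  4 * 2 = 8
  4 * 4 = 6
  8 * 1 = 8
  8 * 2 = 12
  8 * 4 = 11
XOR them: 4 XOR 8 XOR 6 XOR 8 XOR 12 XOR 11 = 5.
Result: 12 * 7 = 5 (in Nim).

5


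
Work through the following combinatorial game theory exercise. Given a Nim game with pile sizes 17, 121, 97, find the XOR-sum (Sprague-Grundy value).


We need the XOR (exclusive or) of all pile sizes.
After XOR-ing pile 1 (size 17): 0 XOR 17 = 17
After XOR-ing pile 2 (size 121): 17 XOR 121 = 104
After XOR-ing pile 3 (size 97): 104 XOR 97 = 9
The Nim-value of this position is 9.

9


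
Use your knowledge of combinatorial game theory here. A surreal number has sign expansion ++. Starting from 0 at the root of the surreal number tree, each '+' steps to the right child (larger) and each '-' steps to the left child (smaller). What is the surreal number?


Sign expansion: ++
Rule: track bounds (lo, hi), initially (-inf, +inf). On '+', the current value becomes lo and we move to the simplest number in (value, hi): value + 1 if hi = +inf, otherwise the midpoint (value + hi)/2. On '-', the current value becomes hi and we move to value - 1 if lo = -inf, otherwise the midpoint (lo + value)/2.
Start at 0.
Step 1: sign = +, move right. Bounds: (0, +inf). Value = 1
Step 2: sign = +, move right. Bounds: (1, +inf). Value = 2
The surreal number with sign expansion ++ is 2.

2


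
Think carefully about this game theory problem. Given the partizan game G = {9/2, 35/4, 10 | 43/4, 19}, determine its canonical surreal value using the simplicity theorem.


Left options: {9/2, 35/4, 10}, max = 10
Right options: {43/4, 19}, min = 43/4
All options are numbers and max(Left) < min(Right), so by the simplicity theorem the value is the simplest (earliest-born) number strictly between 10 and 43/4.
No integer lies strictly between 10 and 43/4, so the value is the dyadic rational m/2^k in the interval with the smallest k (then m odd); search k = 1, 2, ...:
Denominator 2: 21/2 lies strictly between 10 and 43/4 -- found.
The simplest number in the interval is 21/2.
Game value = 21/2

21/2


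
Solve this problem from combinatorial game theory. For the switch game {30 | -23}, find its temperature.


The game is {30 | -23}, a switch {a | b} with numbers a > b.
Cooling {a | b} by t gives {a - t | b + t}, which stops being hot when a - t = b + t, i.e. at t = (a - b)/2. So the temperature of a switch is (a - b)/2.
Temperature = (Left option - Right option) / 2
= (30 - (-23)) / 2
= 53 / 2
= 53/2

53/2


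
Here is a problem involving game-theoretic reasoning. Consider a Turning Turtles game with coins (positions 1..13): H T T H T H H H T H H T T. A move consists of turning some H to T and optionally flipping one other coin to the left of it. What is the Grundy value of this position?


Coins: H T T H T H H H T H H T T
Key fact: a single head at position k behaves exactly like a Nim heap of size k (turning it to T and optionally flipping a coin at j < k corresponds to moving the heap from k to j, or to 0), and heads combine as a disjunctive sum (two heads at the same place would cancel, matching j XOR j = 0). So the Nim-value is the XOR of the 1-indexed positions of the heads.
Face-up positions (1-indexed): [1, 4, 6, 7, 8, 10, 11]
XOR 0 with 1: 0 XOR 1 = 1
XOR 1 with 4: 1 XOR 4 = 5
XOR 5 with 6: 5 XOR 6 = 3
XOR 3 with 7: 3 XOR 7 = 4
XOR 4 with 8: 4 XOR 8 = 12
XOR 12 with 10: 12 XOR 10 = 6
XOR 6 with 11: 6 XOR 11 = 13
Nim-value = 13

13


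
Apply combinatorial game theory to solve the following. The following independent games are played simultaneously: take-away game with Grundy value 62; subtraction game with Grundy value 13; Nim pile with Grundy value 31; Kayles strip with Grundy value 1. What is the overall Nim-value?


By the Sprague-Grundy theorem, the Grundy value of a sum of games is the XOR of individual Grundy values.
take-away game: Grundy value = 62. Running XOR: 0 XOR 62 = 62
subtraction game: Grundy value = 13. Running XOR: 62 XOR 13 = 51
Nim pile: Grundy value = 31. Running XOR: 51 XOR 31 = 44
Kayles strip: Grundy value = 1. Running XOR: 44 XOR 1 = 45
The combined Grundy value is 45.

45


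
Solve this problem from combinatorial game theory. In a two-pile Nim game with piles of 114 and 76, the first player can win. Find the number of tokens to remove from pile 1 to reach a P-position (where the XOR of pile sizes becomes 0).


Piles: 114 and 76
Current XOR: 114 XOR 76 = 62 (non-zero, so this is an N-position).
To make the XOR zero, we need to find a move that balances the piles.
For pile 1 (size 114): target = 114 XOR 62 = 76
We reduce pile 1 from 114 to 76.
Tokens removed: 114 - 76 = 38
Verification: 76 XOR 76 = 0

38


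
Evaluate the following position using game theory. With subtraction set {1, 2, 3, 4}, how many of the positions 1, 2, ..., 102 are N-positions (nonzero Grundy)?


Subtraction set S = {1, 2, 3, 4}, so G(n) = n mod 5.
G(n) = 0 when n is a multiple of 5.
Multiples of 5 in [1, 102]: 20
N-positions (nonzero Grundy) = 102 - 20 = 82

82


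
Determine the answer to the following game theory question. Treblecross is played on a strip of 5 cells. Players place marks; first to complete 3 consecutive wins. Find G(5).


Treblecross: place X on empty cells; 3-in-a-row wins.
Playing within two cells of an existing X lets the opponent win at once, so sensible play treats the cells i-2..i+2 around each X as dead. The player left with no safe cell loses, so this is a normal-play take-away game on strips of safe cells.
Placing X at cell i (0-indexed) of a strip of k safe cells leaves independent strips of sizes max(0, i-2) and max(0, k-i-3). Hence G(k) = mex{ G(max(0,i-2)) XOR G(max(0,k-i-3)) : 0 <= i < k }, with G(0) = 0.
G(1): splits (0,0):0^0=0 -> mex({0}) = 1
G(2): splits (0,0):0^0=0 -> mex({0}) = 1
G(3): splits (0,0):0^0=0 -> mex({0}) = 1
G(4): splits (0,1):0^1=1 (0,0):0^0=0 -> mex({0, 1}) = 2
G(5): splits (0,2):0^1=1 (0,1):0^1=1 (0,0):0^0=0 -> mex({0, 1}) = 2
Therefore G(5) = 2.

2


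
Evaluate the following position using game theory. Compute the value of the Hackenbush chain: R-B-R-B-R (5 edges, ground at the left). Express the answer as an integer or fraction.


Edges (from ground): R-B-R-B-R
By Berlekamp's sign-expansion rule, a Blue-Red Hackenbush stalk has the value of the surreal number whose sign sequence is the edge sequence with B -> + and R -> -.
Sign sequence: -+-+-
Trace the sign expansion in the surreal number tree, starting from 0:
Edge 1: R (sign -) -> bounds (-inf, 0), value = -1
Edge 2: B (sign +) -> bounds (-1, 0), value = -1/2
Edge 3: R (sign -) -> bounds (-1, -1/2), value = -3/4
Edge 4: B (sign +) -> bounds (-3/4, -1/2), value = -5/8
Edge 5: R (sign -) -> bounds (-3/4, -5/8), value = -11/16
Game value = -11/16

-11/16


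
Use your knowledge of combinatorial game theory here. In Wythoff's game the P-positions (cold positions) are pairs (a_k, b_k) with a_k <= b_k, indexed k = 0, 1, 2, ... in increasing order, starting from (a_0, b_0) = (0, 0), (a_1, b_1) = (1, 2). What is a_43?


By Wythoff's theorem, a_k = floor(k * phi) and b_k = floor(k * phi^2) = a_k + k, where phi = (1 + sqrt(5))/2 is the golden ratio.
phi = (1 + sqrt(5))/2 = 1.618034
k = 43
k * phi = 43 * 1.618034 = 69.575462
a_43 = floor(k * phi) = 69

69


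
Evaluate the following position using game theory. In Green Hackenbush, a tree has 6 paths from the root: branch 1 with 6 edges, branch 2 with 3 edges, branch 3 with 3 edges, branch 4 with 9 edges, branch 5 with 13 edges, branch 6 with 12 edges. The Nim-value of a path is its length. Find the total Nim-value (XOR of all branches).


The tree has 6 branches from the ground vertex.
In Green Hackenbush, the Nim-value of a simple path of length k is k.
Branch 1: length 6, Nim-value = 6
Branch 2: length 3, Nim-value = 3
Branch 3: length 3, Nim-value = 3
Branch 4: length 9, Nim-value = 9
Branch 5: length 13, Nim-value = 13
Branch 6: length 12, Nim-value = 12
Total Nim-value = XOR of all branch values:
0 XOR 6 = 6
6 XOR 3 = 5
5 XOR 3 = 6
6 XOR 9 = 15
15 XOR 13 = 2
2 XOR 12 = 14
Nim-value of the tree = 14

14


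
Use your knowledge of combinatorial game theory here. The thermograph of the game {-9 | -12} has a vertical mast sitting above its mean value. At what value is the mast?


Game = {-9 | -12}, a switch {a | b} with numbers a > b.
Its thermograph has left wall a - t and right wall b + t, which meet at t = (a - b)/2, where both equal (a + b)/2. So the mast (mean value) is at (a + b)/2.
Mean = (-9 + (-12))/2 = -21/2 = -21/2

-21/2


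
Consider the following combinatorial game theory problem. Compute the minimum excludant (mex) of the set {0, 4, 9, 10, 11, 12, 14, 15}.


Set = {0, 4, 9, 10, 11, 12, 14, 15}
0 is in the set.
1 is NOT in the set. This is the mex.
mex = 1

1


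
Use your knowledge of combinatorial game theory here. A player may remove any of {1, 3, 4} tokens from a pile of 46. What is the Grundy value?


The subtraction set is S = {1, 3, 4}.
G(k) = mex{ G(k - s) : s in S, s <= k }. We compute iteratively: G(0) = 0.
G(1) = mex({0}) = 1
G(2) = mex({1}) = 0
G(3) = mex({0}) = 1
G(4) = mex({0, 1}) = 2
G(5) = mex({0, 1, 2}) = 3
G(6) = mex({0, 1, 3}) = 2
G(7) = mex({1, 2}) = 0
G(8) = mex({0, 2, 3}) = 1
G(9) = mex({1, 2, 3}) = 0
G(10) = mex({0, 2}) = 1
Observe that G(7)..G(10) = 0, 1, 0, 1 repeats G(0)..G(3) = 0, 1, 0, 1.
For k >= max(S) = 4, G(k) is determined by the previous 4 values G(k-4)..G(k-1); a window of 4 consecutive values has recurred shifted by 7, so by induction G(k + 7) = G(k) for all k >= 0: the sequence is periodic from the start with period 7.
One period: G(0..6) = 0, 1, 0, 1, 2, 3, 2.
46 mod 7 = 4, so G(46) = G(4) = 2.

2


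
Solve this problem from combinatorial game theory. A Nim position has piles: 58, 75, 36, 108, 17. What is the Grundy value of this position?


We need the XOR (exclusive or) of all pile sizes.
After XOR-ing pile 1 (size 58): 0 XOR 58 = 58
After XOR-ing pile 2 (size 75): 58 XOR 75 = 113
After XOR-ing pile 3 (size 36): 113 XOR 36 = 85
After XOR-ing pile 4 (size 108): 85 XOR 108 = 57
After XOR-ing pile 5 (size 17): 57 XOR 17 = 40
The Nim-value of this position is 40.

40


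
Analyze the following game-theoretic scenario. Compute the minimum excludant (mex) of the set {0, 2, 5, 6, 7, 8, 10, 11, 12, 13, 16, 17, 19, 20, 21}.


Set = {0, 2, 5, 6, 7, 8, 10, 11, 12, 13, 16, 17, 19, 20, 21}
0 is in the set.
1 is NOT in the set. This is the mex.
mex = 1

1


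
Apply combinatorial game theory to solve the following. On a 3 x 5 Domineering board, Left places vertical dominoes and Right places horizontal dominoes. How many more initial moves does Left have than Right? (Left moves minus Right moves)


Board is 3 x 5 (rows x cols).
Left (vertical) placements: (rows-1) * cols = 2 * 5 = 10
Right (horizontal) placements: rows * (cols-1) = 3 * 4 = 12
Advantage = Left - Right = 10 - 12 = -2

-2


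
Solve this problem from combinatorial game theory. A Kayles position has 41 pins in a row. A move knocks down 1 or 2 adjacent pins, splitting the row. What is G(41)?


Kayles: a move removes 1 or 2 adjacent pins from a contiguous row.
Removing pins from a row of k leaves two independent rows (a, b) with a + b = k - 1 (one pin) or a + b = k - 2 (two pins); an end removal gives a = 0.
By Sprague-Grundy, G(k) = mex{ G(a) XOR G(b) } over all these splits. G(0) = 0.
G(1): splits (0,0):0^0=0 -> mex({0}) = 1
G(2): splits (0,1):0^1=1 (0,0):0^0=0 -> mex({0, 1}) = 2
G(3): splits (0,2):0^2=2 (1,1):1^1=0 (0,1):0^1=1 -> mex({0, 1, 2}) = 3
G(4): splits (0,3):0^3=3 (1,2):1^2=3 (0,2):0^2=2 (1,1):1^1=0 -> mex({0, 2, 3}) = 1
G(5): splits (0,4):0^1=1 (1,3):1^3=2 (2,2):2^2=0 (0,3):0^3=3 (1,2):1^2=3 -> mex({0, 1, 2, 3}) = 4
G(6) = mex({0, 1, 2, 4}) = 3
G(7) = mex({0, 1, 3, 4, 5}) = 2
G(8) = mex({0, 2, 3, 5, 6}) = 1
G(9) = mex({0, 1, 2, 3, 6, 7}) = 4
G(10) = mex({0, 1, 3, 4, 5, 7}) = 2
G(11) = mex({0, 1, 2, 3, 4, 5}) = 6
G(12) = mex({0, 1, 2, 3, 5, 6, 7}) = 4
G(13) = mex({0, 2, 3, 4, 6, 7}) = 1
G(14) = mex({0, 1, 4, 5, 6, 7}) = 2
G(15) = mex({0, 1, 2, 3, 4, 5, 6}) = 7
G(16) = mex({0, 2, 3, 5, 6, 7}) = 1
G(17) = mex({0, 1, 2, 3, 5, 6, 7}) = 4
G(18) = mex({0, 1, 2, 4, 5, 6}) = 3
G(19) = mex({0, 1, 3, 4, 5, 7}) = 2
G(20) = mex({0, 2, 3, 4, 5, 6, 7}) = 1
G(21) = mex({0, 1, 2, 3, 5, 6, 7}) = 4
G(22) = mex({0, 1, 2, 3, 4, 5, 7}) = 6
G(23) = mex({0, 1, 2, 3, 4, 5, 6}) = 7
G(24) = mex({0, 1, 2, 3, 5, 6, 7}) = 4
G(25) = mex({0, 2, 3, 4, 6, 7}) = 1
G(26) = mex({0, 1, 3, 4, 5, 6, 7}) = 2
G(27) = mex({0, 1, 2, 3, 4, 5, 6, 7}) = 8
G(28) = mex({0, 1, 2, 3, 4, 6, 7, 8}) = 5
G(29) = mex({0, 1, 2, 3, 5, 6, 7, 8, 9}) = 4
G(30) = mex({0, 1, 2, 3, 4, 5, 6, 9, 10}) = 7
G(31) = mex({0, 1, 3, 4, 5, 7, 10, 11}) = 2
G(32) = mex({0, 2, 3, 4, 5, 6, 7, 9, 11}) = 1
G(33) = mex({0, 1, 2, 3, 4, 5, 6, 7, 9, 12}) = 8
G(34) = mex({0, 1, 2, 3, 4, 5, 7, 8, 11, 12}) = 6
G(35) = mex({0, 1, 2, 3, 4, 5, 6, 8, 9, 10, 11}) = 7
G(36) = mex({0, 1, 2, 3, 5, 6, 7, 9, 10}) = 4
G(37) = mex({0, 2, 3, 4, 6, 7, 9, 10, 11, 12}) = 1
G(38) = mex({0, 1, 3, 4, 5, 6, 7, 9, 10, 11, 12}) = 2
G(39) = mex({0, 1, 2, 4, 5, 6, 7, 9, 10, 12, 14}) = 3
G(40) = mex({0, 2, 3, 4, 6, 7, 11, 12, 14}) = 1
G(41) = mex({0, 1, 2, 3, 5, 6, 7, 9, 10, 11, 12}) = 4
Therefore G(41) = 4.

4


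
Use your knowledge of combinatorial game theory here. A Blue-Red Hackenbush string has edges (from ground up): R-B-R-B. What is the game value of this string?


Edges (from ground): R-B-R-B
By Berlekamp's sign-expansion rule, a Blue-Red Hackenbush stalk has the value of the surreal number whose sign sequence is the edge sequence with B -> + and R -> -.
Sign sequence: -+-+
Trace the sign expansion in the surreal number tree, starting from 0:
Edge 1: R (sign -) -> bounds (-inf, 0), value = -1
Edge 2: B (sign +) -> bounds (-1, 0), value = -1/2
Edge 3: R (sign -) -> bounds (-1, -1/2), value = -3/4
Edge 4: B (sign +) -> bounds (-3/4, -1/2), value = -5/8
Game value = -5/8

-5/8


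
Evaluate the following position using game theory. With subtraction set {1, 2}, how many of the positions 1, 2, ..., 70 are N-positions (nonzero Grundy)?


Subtraction set S = {1, 2}, so G(n) = n mod 3.
G(n) = 0 when n is a multiple of 3.
Multiples of 3 in [1, 70]: 23
N-positions (nonzero Grundy) = 70 - 23 = 47

47


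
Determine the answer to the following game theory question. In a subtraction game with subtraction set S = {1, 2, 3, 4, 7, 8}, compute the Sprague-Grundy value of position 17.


The subtraction set is S = {1, 2, 3, 4, 7, 8}.
G(k) = mex{ G(k - s) : s in S, s <= k }. We compute iteratively: G(0) = 0.
G(1) = mex({0}) = 1
G(2) = mex({0, 1}) = 2
G(3) = mex({0, 1, 2}) = 3
G(4) = mex({0, 1, 2, 3}) = 4
G(5) = mex({1, 2, 3, 4}) = 0
G(6) = mex({0, 2, 3, 4}) = 1
G(7) = mex({0, 1, 3, 4}) = 2
G(8) = mex({0, 1, 2, 4}) = 3
G(9) = mex({0, 1, 2, 3}) = 4
G(10) = mex({1, 2, 3, 4}) = 0
G(11) = mex({0, 2, 3, 4}) = 1
G(12) = mex({0, 1, 3, 4}) = 2
Observe that G(5)..G(12) = 0, 1, 2, 3, 4, 0, 1, 2 repeats G(0)..G(7) = 0, 1, 2, 3, 4, 0, 1, 2.
For k >= max(S) = 8, G(k) is determined by the previous 8 values G(k-8)..G(k-1); a window of 8 consecutive values has recurred shifted by 5, so by induction G(k + 5) = G(k) for all k >= 0: the sequence is periodic from the start with period 5.
One period: G(0..4) = 0, 1, 2, 3, 4.
17 mod 5 = 2, so G(17) = G(2) = 2.

2


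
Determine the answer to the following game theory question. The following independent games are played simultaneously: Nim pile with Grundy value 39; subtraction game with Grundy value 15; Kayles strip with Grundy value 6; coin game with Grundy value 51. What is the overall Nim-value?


By the Sprague-Grundy theorem, the Grundy value of a sum of games is the XOR of individual Grundy values.
Nim pile: Grundy value = 39. Running XOR: 0 XOR 39 = 39
subtraction game: Grundy value = 15. Running XOR: 39 XOR 15 = 40
Kayles strip: Grundy value = 6. Running XOR: 40 XOR 6 = 46
coin game: Grundy value = 51. Running XOR: 46 XOR 51 = 29
The combined Grundy value is 29.

29


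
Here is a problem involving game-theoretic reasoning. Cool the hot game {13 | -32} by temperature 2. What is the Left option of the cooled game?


Original game: {13 | -32} (a switch {a | b} with a > b).
Cooling by t (for t below the temperature (a - b)/2 = 45/2) taxes each move by t: {a | b} cooled by t is {a - t | b + t}.
Cooling amount: t = 2
Cooled Left option: 13 - 2 = 11
Cooled Right option: -32 + 2 = -30
Cooled game: {11 | -30}
Left option = 11

11


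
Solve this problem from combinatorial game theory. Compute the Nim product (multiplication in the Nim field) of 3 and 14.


Nim multiplication is bilinear over XOR: (u XOR v) * w = (u*w) XOR (v*w).
So we split each operand into its bit components and XOR the pairwise Nim products.
3 = 1 + 2 (as XOR of powers of 2).
14 = 2 + 4 + 8 (as XOR of powers of 2).
Using the standard Nim-product table on single bits:
  2*2 = 3,   2*4 = 8,   2*8 = 12,
  4*4 = 6,   4*8 = 11,  8*8 = 13,
and  1*x = x (identity), k*l = l*k (commutative).
Pairwise Nim products:
  1 * 2 = 2
  1 * 4 = 4
  1 * 8 = 8
  2 * 2 = 3
  2 * 4 = 8
  2 * 8 = 12
XOR them: 2 XOR 4 XOR 8 XOR 3 XOR 8 XOR 12 = 9.
Result: 3 * 14 = 9 (in Nim).

9


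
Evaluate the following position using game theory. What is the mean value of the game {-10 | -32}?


Game = {-10 | -32}, a switch {a | b} with numbers a > b.
Its thermograph has left wall a - t and right wall b + t, which meet at t = (a - b)/2, where both equal (a + b)/2. So the mast (mean value) is at (a + b)/2.
Mean = (-10 + (-32))/2 = -42/2 = -21

-21


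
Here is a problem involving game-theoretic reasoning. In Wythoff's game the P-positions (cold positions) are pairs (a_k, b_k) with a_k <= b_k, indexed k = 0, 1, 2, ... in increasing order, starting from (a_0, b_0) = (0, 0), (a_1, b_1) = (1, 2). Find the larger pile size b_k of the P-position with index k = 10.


By Wythoff's theorem, a_k = floor(k * phi) and b_k = floor(k * phi^2) = a_k + k, where phi = (1 + sqrt(5))/2 is the golden ratio.
phi = (1 + sqrt(5))/2 = 1.618034
phi^2 = phi + 1 = 2.618034
k = 10
k * phi^2 = 10 * 2.618034 = 26.180340
b_10 = floor(k * phi^2) = 26 (check: a_10 + k = 16 + 10 = 26)

26


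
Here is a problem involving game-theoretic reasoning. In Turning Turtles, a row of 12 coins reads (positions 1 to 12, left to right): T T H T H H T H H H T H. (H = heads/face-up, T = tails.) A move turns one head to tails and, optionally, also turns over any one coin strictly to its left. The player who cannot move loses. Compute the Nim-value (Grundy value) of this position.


Coins: T T H T H H T H H H T H
Key fact: a single head at position k behaves exactly like a Nim heap of size k (turning it to T and optionally flipping a coin at j < k corresponds to moving the heap from k to j, or to 0), and heads combine as a disjunctive sum (two heads at the same place would cancel, matching j XOR j = 0). So the Nim-value is the XOR of the 1-indexed positions of the heads.
Face-up positions (1-indexed): [3, 5, 6, 8, 9, 10, 12]
XOR 0 with 3: 0 XOR 3 = 3
XOR 3 with 5: 3 XOR 5 = 6
XOR 6 with 6: 6 XOR 6 = 0
XOR 0 with 8: 0 XOR 8 = 8
XOR 8 with 9: 8 XOR 9 = 1
XOR 1 with 10: 1 XOR 10 = 11
XOR 11 with 12: 11 XOR 12 = 7
Nim-value = 7

7


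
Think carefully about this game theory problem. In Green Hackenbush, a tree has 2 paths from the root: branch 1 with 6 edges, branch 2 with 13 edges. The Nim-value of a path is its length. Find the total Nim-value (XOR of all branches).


The tree has 2 branches from the ground vertex.
In Green Hackenbush, the Nim-value of a simple path of length k is k.
Branch 1: length 6, Nim-value = 6
Branch 2: length 13, Nim-value = 13
Total Nim-value = XOR of all branch values:
0 XOR 6 = 6
6 XOR 13 = 11
Nim-value of the tree = 11

11


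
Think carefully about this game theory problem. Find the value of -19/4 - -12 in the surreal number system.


x = -19/4, y = -12
Converting to common denominator: 4
x = -19/4, y = -48/4
x - y = -19/4 - -12 = 29/4

29/4


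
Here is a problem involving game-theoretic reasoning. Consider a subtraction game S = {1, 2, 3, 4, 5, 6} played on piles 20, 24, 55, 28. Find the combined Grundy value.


Subtraction set: {1, 2, 3, 4, 5, 6}
For this subtraction set, G(n) = n mod 7 (period = max + 1 = 7).
Pile 1 (size 20): G(20) = 20 mod 7 = 6
Pile 2 (size 24): G(24) = 24 mod 7 = 3
Pile 3 (size 55): G(55) = 55 mod 7 = 6
Pile 4 (size 28): G(28) = 28 mod 7 = 0
Total Grundy value = XOR of all: 6 XOR 3 XOR 6 XOR 0 = 3

3


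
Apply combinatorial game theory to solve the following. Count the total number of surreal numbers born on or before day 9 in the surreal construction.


Day 0: {|} = 0 is born. Count = 1.
Day n: the number of surreal numbers born by day n is 2^(n+1) - 1.
By day 0: 2^1 - 1 = 1
By day 1: 2^2 - 1 = 3
By day 2: 2^3 - 1 = 7
By day 3: 2^4 - 1 = 15
By day 4: 2^5 - 1 = 31
By day 5: 2^6 - 1 = 63
By day 6: 2^7 - 1 = 127
By day 7: 2^8 - 1 = 255
By day 8: 2^9 - 1 = 511
By day 9: 2^10 - 1 = 1023
By day 9: 1023 surreal numbers.

1023


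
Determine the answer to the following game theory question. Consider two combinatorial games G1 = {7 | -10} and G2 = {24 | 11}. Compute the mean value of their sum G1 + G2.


G1 = {7 | -10}, G2 = {24 | 11}
Each is a switch {a | b} with numbers a > b; its mean value is (a + b)/2, and mean value is additive over game sums: m(G1 + G2) = m(G1) + m(G2).
Mean of G1 = (7 + (-10))/2 = -3/2 = -3/2
Mean of G2 = (24 + (11))/2 = 35/2 = 35/2
Mean of G1 + G2 = -3/2 + 35/2 = 16

16
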